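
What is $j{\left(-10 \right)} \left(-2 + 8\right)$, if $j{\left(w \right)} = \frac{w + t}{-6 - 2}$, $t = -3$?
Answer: $\frac{39}{4} \approx 9.75$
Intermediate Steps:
$j{\left(w \right)} = \frac{3}{8} - \frac{w}{8}$ ($j{\left(w \right)} = \frac{w - 3}{-6 - 2} = \frac{-3 + w}{-8} = \left(-3 + w\right) \left(- \frac{1}{8}\right) = \frac{3}{8} - \frac{w}{8}$)
$j{\left(-10 \right)} \left(-2 + 8\right) = \left(\frac{3}{8} - - \frac{5}{4}\right) \left(-2 + 8\right) = \left(\frac{3}{8} + \frac{5}{4}\right) 6 = \frac{13}{8} \cdot 6 = \frac{39}{4}$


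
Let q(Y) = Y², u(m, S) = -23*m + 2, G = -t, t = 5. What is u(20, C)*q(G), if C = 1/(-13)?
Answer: -11450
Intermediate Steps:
G = -5 (G = -1*5 = -5)
C = -1/13 ≈ -0.076923
u(m, S) = 2 - 23*m
u(20, C)*q(G) = (2 - 23*20)*(-5)² = (2 - 460)*25 = -458*25 = -11450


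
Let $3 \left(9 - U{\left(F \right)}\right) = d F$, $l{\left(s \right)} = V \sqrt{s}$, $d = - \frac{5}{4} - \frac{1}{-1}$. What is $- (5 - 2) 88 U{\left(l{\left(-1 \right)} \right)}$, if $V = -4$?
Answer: $-2376 + 88 i \approx -2376.0 + 88.0 i$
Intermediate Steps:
$d = - \frac{1}{4}$ ($d = \left(-5\right) \frac{1}{4} - -1 = - \frac{5}{4} + 1 = - \frac{1}{4} \approx -0.25$)
$l{\left(s \right)} = - 4 \sqrt{s}$
$U{\left(F \right)} = 9 + \frac{F}{12}$ ($U{\left(F \right)} = 9 - \frac{\left(- \frac{1}{4}\right) F}{3} = 9 + \frac{F}{12}$)
$- (5 - 2) 88 U{\left(l{\left(-1 \right)} \right)} = - (5 - 2) 88 \left(9 + \frac{\left(-4\right) \sqrt{-1}}{12}\right) = \left(-1\right) 3 \cdot 88 \left(9 + \frac{\left(-4\right) i}{12}\right) = \left(-3\right) 88 \left(9 - \frac{i}{3}\right) = - 264 \left(9 - \frac{i}{3}\right) = -2376 + 88 i$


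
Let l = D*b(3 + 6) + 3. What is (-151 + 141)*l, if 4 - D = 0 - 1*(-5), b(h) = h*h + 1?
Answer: 790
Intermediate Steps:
b(h) = 1 + h**2 (b(h) = h**2 + 1 = 1 + h**2)
D = -1 (D = 4 - (0 - 1*(-5)) = 4 - (0 + 5) = 4 - 1*5 = 4 - 5 = -1)
l = -79 (l = -(1 + (3 + 6)**2) + 3 = -(1 + 9**2) + 3 = -(1 + 81) + 3 = -1*82 + 3 = -82 + 3 = -79)
(-151 + 141)*l = (-151 + 141)*(-79) = -10*(-79) = 790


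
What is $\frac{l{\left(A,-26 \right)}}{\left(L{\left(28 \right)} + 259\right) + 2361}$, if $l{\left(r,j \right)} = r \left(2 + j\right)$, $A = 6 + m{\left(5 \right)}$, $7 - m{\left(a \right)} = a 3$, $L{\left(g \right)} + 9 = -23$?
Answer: $\frac{12}{647} \approx 0.018547$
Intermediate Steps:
$L{\left(g \right)} = -32$ ($L{\left(g \right)} = -9 - 23 = -32$)
$m{\left(a \right)} = 7 - 3 a$ ($m{\left(a \right)} = 7 - a 3 = 7 - 3 a$)
$A = -2$ ($A = 6 + \left(7 - 15\right) = 6 - 8 = -2$)
$\frac{l{\left(A,-26 \right)}}{\left(L{\left(28 \right)} + 259\right) + 2361} = \frac{\left(-2\right) \left(2 - 26\right)}{\left(-32 + 259\right) + 2361} = \frac{\left(-2\right) \left(-24\right)}{227 + 2361} = \frac{48}{2588} = 48 \cdot \frac{1}{2588} = \frac{12}{647}$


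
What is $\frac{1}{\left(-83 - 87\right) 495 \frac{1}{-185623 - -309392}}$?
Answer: $- \frac{123769}{84150} \approx -1.4708$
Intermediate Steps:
$\frac{1}{\left(-83 - 87\right) 495 \frac{1}{-185623 - -309392}} = \frac{1}{\left(-170\right) 495 \frac{1}{-185623 + 309392}} = \frac{1}{\left(-84150\right) \frac{1}{123769}} = \frac{1}{- \frac{84150}{123769}} = - \frac{123769}{84150}$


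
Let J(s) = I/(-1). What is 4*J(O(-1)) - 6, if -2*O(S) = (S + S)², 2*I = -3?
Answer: 0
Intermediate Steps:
I = -3/2 (I = (½)*(-3) = -3/2 ≈ -1.5000)
O(S) = -2*S² (O(S) = -(S + S)²/2 = -4*S²/2 = -2*S²)
J(s) = 3/2 (J(s) = -3/2/(-1) = -3/2*(-1) = 3/2)
4*J(O(-1)) - 6 = 4*(3/2) - 6 = 6 - 6 = 0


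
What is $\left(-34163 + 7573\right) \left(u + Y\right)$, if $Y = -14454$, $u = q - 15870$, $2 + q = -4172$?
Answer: $917301820$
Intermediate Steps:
$q = -4174$ ($q = -2 - 4172 = -4174$)
$u = -20044$ ($u = -4174 - 15870 = -20044$)
$\left(-34163 + 7573\right) \left(u + Y\right) = \left(-34163 + 7573\right) \left(-20044 - 14454\right) = \left(-26590\right) \left(-34498\right) = 917301820$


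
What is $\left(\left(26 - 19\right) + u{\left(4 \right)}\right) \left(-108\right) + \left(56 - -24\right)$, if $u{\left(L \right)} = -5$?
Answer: $-136$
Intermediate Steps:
$\left(\left(26 - 19\right) + u{\left(4 \right)}\right) \left(-108\right) + \left(56 - -24\right) = \left(\left(26 - 19\right) - 5\right) \left(-108\right) + \left(56 - -24\right) = \left(7 - 5\right) \left(-108\right) + \left(56 + 24\right) = 2 \left(-108\right) + 80 = -216 + 80 = -136$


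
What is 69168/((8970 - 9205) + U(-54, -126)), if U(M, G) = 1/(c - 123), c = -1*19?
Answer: -9821856/33371 ≈ -294.32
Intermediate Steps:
c = -19
U(M, G) = -1/142 (U(M, G) = 1/(-19 - 123) = 1/(-142) = -1/142)
69168/((8970 - 9205) + U(-54, -126)) = 69168/((8970 - 9205) - 1/142) = 69168/(-235 - 1/142) = 69168/(-33371/142) = 69168*(-142/33371) = -9821856/33371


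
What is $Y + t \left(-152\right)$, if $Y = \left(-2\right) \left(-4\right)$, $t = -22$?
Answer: $3352$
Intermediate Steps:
$Y = 8$
$Y + t \left(-152\right) = 8 - -3344 = 8 + 3344 = 3352$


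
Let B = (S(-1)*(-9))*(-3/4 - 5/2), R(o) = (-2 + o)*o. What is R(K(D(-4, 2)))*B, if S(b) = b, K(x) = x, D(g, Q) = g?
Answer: -702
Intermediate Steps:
R(o) = o*(-2 + o)
B = -117/4 (B = (-1*(-9))*(-3/4 - 5/2) = 9*(-3*¼ - 5*½) = 9*(-¾ - 5/2) = 9*(-13/4) = -117/4 ≈ -29.250)
R(K(D(-4, 2)))*B = -4*(-2 - 4)*(-117/4) = -4*(-6)*(-117/4) = 24*(-117/4) = -702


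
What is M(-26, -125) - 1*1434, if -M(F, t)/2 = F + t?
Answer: -1132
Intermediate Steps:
M(F, t) = -2*F - 2*t (M(F, t) = -2*(F + t) = -2*F - 2*t)
M(-26, -125) - 1*1434 = (-2*(-26) - 2*(-125)) - 1*1434 = (52 + 250) - 1434 = 302 - 1434 = -1132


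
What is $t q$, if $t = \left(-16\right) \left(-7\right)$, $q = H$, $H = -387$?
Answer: $-43344$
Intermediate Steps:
$q = -387$
$t = 112$
$t q = 112 \left(-387\right) = -43344$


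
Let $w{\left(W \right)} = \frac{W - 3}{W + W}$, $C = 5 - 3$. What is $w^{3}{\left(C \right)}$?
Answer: $- \frac{1}{64} \approx -0.015625$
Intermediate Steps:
$C = 2$
$w{\left(W \right)} = \frac{-3 + W}{2 W}$
$w^{3}{\left(C \right)} = \left(\frac{-3 + 2}{2 \cdot 2}\right)^{3} = \left(\frac{1}{2} \cdot \frac{1}{2} \left(-1\right)\right)^{3} = \left(- \frac{1}{4}\right)^{3} = - \frac{1}{64}$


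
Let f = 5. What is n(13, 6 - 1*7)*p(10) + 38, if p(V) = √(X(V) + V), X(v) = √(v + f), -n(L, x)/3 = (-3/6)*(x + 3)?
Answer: 38 + 3*√(10 + √15) ≈ 49.174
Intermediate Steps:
n(L, x) = 9/2 + 3*x/2 (n(L, x) = -3*(-3/6)*(x + 3) = -3*(-3*⅙)*(3 + x) = -(-3)*(3 + x)/2 = -3*(-3/2 - x/2) = 9/2 + 3*x/2)
X(v) = √(5 + v) (X(v) = √(v + 5) = √(5 + v))
p(V) = √(V + √(5 + V)) (p(V) = √(√(5 + V) + V) = √(V + √(5 + V)))
n(13, 6 - 1*7)*p(10) + 38 = (9/2 + 3*(6 - 1*7)/2)*√(10 + √(5 + 10)) + 38 = (9/2 + 3*(6 - 7)/2)*√(10 + √15) + 38 = (9/2 + (3/2)*(-1))*√(10 + √15) + 38 = (9/2 - 3/2)*√(10 + √15) + 38 = 3*√(10 + √15) + 38 = 38 + 3*√(10 + √15)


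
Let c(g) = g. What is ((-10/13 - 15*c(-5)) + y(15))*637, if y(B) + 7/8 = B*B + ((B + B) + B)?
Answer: 1749741/8 ≈ 2.1872e+5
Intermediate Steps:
y(B) = -7/8 + B² + 3*B (y(B) = -7/8 + (B*B + ((B + B) + B)) = -7/8 + (B² + (2*B + B)) = -7/8 + (B² + 3*B) = -7/8 + B² + 3*B)
((-10/13 - 15*c(-5)) + y(15))*637 = ((-10/13 - 15*(-5)) + (-7/8 + 15² + 3*15))*637 = ((-10*1/13 + 75) + (-7/8 + 225 + 45))*637 = ((-10/13 + 75) + 2153/8)*637 = (965/13 + 2153/8)*637 = (35709/104)*637 = 1749741/8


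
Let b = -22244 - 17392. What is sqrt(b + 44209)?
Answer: sqrt(4573) ≈ 67.624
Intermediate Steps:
b = -39636
sqrt(b + 44209) = sqrt(-39636 + 44209) = sqrt(4573)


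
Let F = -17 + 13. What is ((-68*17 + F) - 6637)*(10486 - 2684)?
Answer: -60832194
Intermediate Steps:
F = -4
((-68*17 + F) - 6637)*(10486 - 2684) = ((-68*17 - 4) - 6637)*(10486 - 2684) = ((-1156 - 4) - 6637)*7802 = (-1160 - 6637)*7802 = -7797*7802 = -60832194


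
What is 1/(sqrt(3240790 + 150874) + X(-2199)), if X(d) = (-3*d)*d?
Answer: -14506803/210447329889145 - 4*sqrt(211979)/210447329889145 ≈ -6.8942e-8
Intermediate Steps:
X(d) = -3*d**2
1/(sqrt(3240790 + 150874) + X(-2199)) = 1/(sqrt(3240790 + 150874) - 3*(-2199)**2) = 1/(sqrt(3391664) - 3*4835601) = 1/(4*sqrt(211979) - 14506803) = 1/(-14506803 + 4*sqrt(211979))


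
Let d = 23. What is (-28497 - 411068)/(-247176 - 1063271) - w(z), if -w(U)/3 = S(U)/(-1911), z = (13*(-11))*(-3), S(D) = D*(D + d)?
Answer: -19525088767/64211903 ≈ -304.07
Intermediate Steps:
S(D) = D*(23 + D) (S(D) = D*(D + 23) = D*(23 + D))
z = 429 (z = -143*(-3) = 429)
w(U) = U*(23 + U)/637 (w(U) = -3*U*(23 + U)/(-1911) = -3*U*(23 + U)*(-1)/1911 = -(-1)*U*(23 + U)/637 = U*(23 + U)/637)
(-28497 - 411068)/(-247176 - 1063271) - w(z) = (-28497 - 411068)/(-247176 - 1063271) - 429*(23 + 429)/637 = -439565/(-1310447) - 429*452/637 = -439565*(-1/1310447) - 1*14916/49 = 439565/1310447 - 14916/49 = -19525088767/64211903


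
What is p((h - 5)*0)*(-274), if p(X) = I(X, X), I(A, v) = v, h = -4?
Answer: 0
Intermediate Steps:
p(X) = X
p((h - 5)*0)*(-274) = ((-4 - 5)*0)*(-274) = -9*0*(-274) = 0*(-274) = 0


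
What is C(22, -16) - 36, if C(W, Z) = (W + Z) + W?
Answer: -8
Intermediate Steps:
C(W, Z) = Z + 2*W
C(22, -16) - 36 = (-16 + 2*22) - 36 = (-16 + 44) - 36 = 28 - 36 = -8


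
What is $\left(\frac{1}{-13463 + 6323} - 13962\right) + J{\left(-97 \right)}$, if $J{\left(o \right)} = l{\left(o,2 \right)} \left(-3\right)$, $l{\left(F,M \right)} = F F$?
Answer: $- \frac{301229461}{7140} \approx -42189.0$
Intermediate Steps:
$l{\left(F,M \right)} = F^{2}$
$J{\left(o \right)} = - 3 o^{2}$ ($J{\left(o \right)} = o^{2} \left(-3\right) = - 3 o^{2}$)
$\left(\frac{1}{-13463 + 6323} - 13962\right) + J{\left(-97 \right)} = \left(\frac{1}{-13463 + 6323} - 13962\right) - 3 \left(-97\right)^{2} = \left(\frac{1}{-7140} - 13962\right) - 28227 = \left(- \frac{1}{7140} - 13962\right) - 28227 = - \frac{99688681}{7140} - 28227 = - \frac{301229461}{7140}$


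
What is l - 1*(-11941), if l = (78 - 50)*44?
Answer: 13173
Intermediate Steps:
l = 1232 (l = 28*44 = 1232)
l - 1*(-11941) = 1232 - 1*(-11941) = 1232 + 11941 = 13173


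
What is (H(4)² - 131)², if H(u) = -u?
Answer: 13225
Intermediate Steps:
(H(4)² - 131)² = ((-1*4)² - 131)² = ((-4)² - 131)² = (16 - 131)² = (-115)² = 13225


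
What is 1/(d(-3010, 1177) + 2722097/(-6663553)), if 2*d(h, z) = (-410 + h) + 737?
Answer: -13327106/17883756893 ≈ -0.00074521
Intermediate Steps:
d(h, z) = 327/2 + h/2 (d(h, z) = ((-410 + h) + 737)/2 = (327 + h)/2 = 327/2 + h/2)
1/(d(-3010, 1177) + 2722097/(-6663553)) = 1/((327/2 + (1/2)*(-3010)) + 2722097/(-6663553)) = 1/((327/2 - 1505) + 2722097*(-1/6663553)) = 1/(-2683/2 - 2722097/6663553) = 1/(-17883756893/13327106) = -13327106/17883756893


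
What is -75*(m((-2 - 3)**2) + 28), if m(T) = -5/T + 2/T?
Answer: -2091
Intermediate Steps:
m(T) = -3/T
-75*(m((-2 - 3)**2) + 28) = -75*(-3/(-2 - 3)**2 + 28) = -75*(-3/((-5)**2) + 28) = -75*(-3/25 + 28) = -75*697/25 = -2091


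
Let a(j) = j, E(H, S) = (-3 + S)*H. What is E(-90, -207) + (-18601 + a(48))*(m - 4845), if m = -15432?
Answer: 376218081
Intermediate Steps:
E(H, S) = H*(-3 + S)
E(-90, -207) + (-18601 + a(48))*(m - 4845) = -90*(-3 - 207) + (-18601 + 48)*(-15432 - 4845) = -90*(-210) - 18553*(-20277) = 18900 + 376199181 = 376218081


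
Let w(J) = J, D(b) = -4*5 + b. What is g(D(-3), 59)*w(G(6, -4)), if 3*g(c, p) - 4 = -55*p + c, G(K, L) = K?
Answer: -6528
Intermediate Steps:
D(b) = -20 + b
g(c, p) = 4/3 - 55*p/3 + c/3 (g(c, p) = 4/3 + (-55*p + c)/3 = 4/3 + (c - 55*p)/3 = 4/3 + (-55*p/3 + c/3) = 4/3 - 55*p/3 + c/3)
g(D(-3), 59)*w(G(6, -4)) = (4/3 - 55/3*59 + (-20 - 3)/3)*6 = (4/3 - 3245/3 + (1/3)*(-23))*6 = (4/3 - 3245/3 - 23/3)*6 = -1088*6 = -6528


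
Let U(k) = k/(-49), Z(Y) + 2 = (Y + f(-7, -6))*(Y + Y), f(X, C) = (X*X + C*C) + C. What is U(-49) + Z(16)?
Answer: 3039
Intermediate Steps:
f(X, C) = C + C**2 + X**2 (f(X, C) = (X**2 + C**2) + C = (C**2 + X**2) + C = C + C**2 + X**2)
Z(Y) = -2 + 2*Y*(79 + Y) (Z(Y) = -2 + (Y + (-6 + (-6)**2 + (-7)**2))*(Y + Y) = -2 + (Y + (-6 + 36 + 49))*(2*Y) = -2 + (Y + 79)*(2*Y) = -2 + (79 + Y)*(2*Y) = -2 + 2*Y*(79 + Y))
U(k) = -k/49 (U(k) = k*(-1/49) = -k/49)
U(-49) + Z(16) = -1/49*(-49) + (-2 + 2*16**2 + 158*16) = 1 + (-2 + 2*256 + 2528) = 1 + (-2 + 512 + 2528) = 1 + 3038 = 3039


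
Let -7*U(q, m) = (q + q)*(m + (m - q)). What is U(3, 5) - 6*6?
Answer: -42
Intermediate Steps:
U(q, m) = -2*q*(-q + 2*m)/7 (U(q, m) = -(q + q)*(m + (m - q))/7 = -2*q*(-q + 2*m)/7)
U(3, 5) - 6*6 = (2/7)*3*(3 - 2*5) - 6*6 = (2/7)*3*(3 - 10) - 36 = (2/7)*3*(-7) - 36 = -6 - 36 = -42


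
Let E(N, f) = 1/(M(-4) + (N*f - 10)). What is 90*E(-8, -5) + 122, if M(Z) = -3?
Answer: 376/3 ≈ 125.33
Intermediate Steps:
E(N, f) = 1/(-13 + N*f) (E(N, f) = 1/(-3 + (N*f - 10)) = 1/(-3 + (-10 + N*f)) = 1/(-13 + N*f))
90*E(-8, -5) + 122 = 90/(-13 - 8*(-5)) + 122 = 90/(-13 + 40) + 122 = 90/27 + 122 = 90*(1/27) + 122 = 10/3 + 122 = 376/3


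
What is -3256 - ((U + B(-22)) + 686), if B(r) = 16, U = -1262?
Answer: -2696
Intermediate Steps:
-3256 - ((U + B(-22)) + 686) = -3256 - ((-1262 + 16) + 686) = -3256 - (-1246 + 686) = -3256 - 1*(-560) = -3256 + 560 = -2696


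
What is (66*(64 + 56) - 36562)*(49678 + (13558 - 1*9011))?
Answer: -1553112450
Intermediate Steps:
(66*(64 + 56) - 36562)*(49678 + (13558 - 1*9011)) = (66*120 - 36562)*(49678 + (13558 - 9011)) = (7920 - 36562)*(49678 + 4547) = -28642*54225 = -1553112450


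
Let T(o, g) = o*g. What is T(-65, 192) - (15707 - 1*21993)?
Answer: -6194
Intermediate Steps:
T(o, g) = g*o
T(-65, 192) - (15707 - 1*21993) = 192*(-65) - (15707 - 1*21993) = -12480 - (15707 - 21993) = -12480 - 1*(-6286) = -12480 + 6286 = -6194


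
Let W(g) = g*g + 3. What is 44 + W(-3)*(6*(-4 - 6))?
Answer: -676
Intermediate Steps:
W(g) = 3 + g**2 (W(g) = g**2 + 3 = 3 + g**2)
44 + W(-3)*(6*(-4 - 6)) = 44 + (3 + (-3)**2)*(6*(-4 - 6)) = 44 + (3 + 9)*(6*(-10)) = 44 + 12*(-60) = 44 - 720 = -676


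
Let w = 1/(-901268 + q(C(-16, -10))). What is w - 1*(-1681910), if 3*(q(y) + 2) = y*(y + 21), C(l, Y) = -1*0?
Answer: 1515855025699/901270 ≈ 1.6819e+6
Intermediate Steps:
C(l, Y) = 0
q(y) = -2 + y*(21 + y)/3 (q(y) = -2 + (y*(y + 21))/3 = -2 + (y*(21 + y))/3 = -2 + y*(21 + y)/3)
w = -1/901270 (w = 1/(-901268 + (-2 + 7*0 + (⅓)*0²)) = 1/(-901268 + (-2 + 0 + (⅓)*0)) = 1/(-901268 + (-2 + 0 + 0)) = 1/(-901268 - 2) = 1/(-901270) = -1/901270 ≈ -1.1095e-6)
w - 1*(-1681910) = -1/901270 - 1*(-1681910) = -1/901270 + 1681910 = 1515855025699/901270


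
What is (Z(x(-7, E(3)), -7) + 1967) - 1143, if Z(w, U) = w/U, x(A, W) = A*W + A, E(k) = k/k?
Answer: 826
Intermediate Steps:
E(k) = 1
x(A, W) = A + A*W
(Z(x(-7, E(3)), -7) + 1967) - 1143 = (-7*(1 + 1)/(-7) + 1967) - 1143 = (-7*2*(-1/7) + 1967) - 1143 = (-14*(-1/7) + 1967) - 1143 = (2 + 1967) - 1143 = 1969 - 1143 = 826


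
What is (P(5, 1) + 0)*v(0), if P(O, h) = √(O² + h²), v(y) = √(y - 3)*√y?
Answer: 0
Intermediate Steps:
v(y) = √y*√(-3 + y) (v(y) = √(-3 + y)*√y = √y*√(-3 + y))
(P(5, 1) + 0)*v(0) = (√(5² + 1²) + 0)*(√0*√(-3 + 0)) = (√(25 + 1) + 0)*(0*√(-3)) = (√26 + 0)*(0*(I*√3)) = √26*0 = 0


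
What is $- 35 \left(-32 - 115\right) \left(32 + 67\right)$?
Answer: $509355$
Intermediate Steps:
$- 35 \left(-32 - 115\right) \left(32 + 67\right) = - 35 \left(\left(-147\right) 99\right) = \left(-35\right) \left(-14553\right) = 509355$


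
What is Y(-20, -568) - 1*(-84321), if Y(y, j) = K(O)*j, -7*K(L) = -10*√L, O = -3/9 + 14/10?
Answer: 84321 - 4544*√15/21 ≈ 83483.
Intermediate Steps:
O = 16/15 (O = -3*⅑ + 14*(⅒) = -⅓ + 7/5 = 16/15 ≈ 1.0667)
K(L) = 10*√L/7 (K(L) = -(-10)*√L/7 = 10*√L/7)
Y(y, j) = 8*j*√15/21 (Y(y, j) = (10*√(16/15)/7)*j = (10*(4*√15/15)/7)*j = (8*√15/21)*j = 8*j*√15/21)
Y(-20, -568) - 1*(-84321) = (8/21)*(-568)*√15 - 1*(-84321) = -4544*√15/21 + 84321 = 84321 - 4544*√15/21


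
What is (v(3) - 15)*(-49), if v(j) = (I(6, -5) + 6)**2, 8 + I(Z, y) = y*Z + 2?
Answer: -43365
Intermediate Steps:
I(Z, y) = -6 + Z*y (I(Z, y) = -8 + (y*Z + 2) = -8 + (Z*y + 2) = -8 + (2 + Z*y) = -6 + Z*y)
v(j) = 900 (v(j) = ((-6 + 6*(-5)) + 6)**2 = ((-6 - 30) + 6)**2 = (-36 + 6)**2 = (-30)**2 = 900)
(v(3) - 15)*(-49) = (900 - 15)*(-49) = 885*(-49) = -43365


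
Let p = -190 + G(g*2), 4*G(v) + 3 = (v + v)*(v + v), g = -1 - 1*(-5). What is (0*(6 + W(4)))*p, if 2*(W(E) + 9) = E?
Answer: 0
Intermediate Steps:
W(E) = -9 + E/2
g = 4 (g = -1 + 5 = 4)
G(v) = -¾ + v² (G(v) = -¾ + ((v + v)*(v + v))/4 = -¾ + ((2*v)*(2*v))/4 = -¾ + (4*v²)/4 = -¾ + v²)
p = -507/4 (p = -190 + (-¾ + (4*2)²) = -190 + (-¾ + 8²) = -190 + (-¾ + 64) = -190 + 253/4 = -507/4 ≈ -126.75)
(0*(6 + W(4)))*p = (0*(6 + (-9 + (½)*4)))*(-507/4) = (0*(6 + (-9 + 2)))*(-507/4) = (0*(6 - 7))*(-507/4) = (0*(-1))*(-507/4) = 0*(-507/4) = 0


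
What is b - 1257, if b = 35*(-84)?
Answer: -4197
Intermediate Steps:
b = -2940
b - 1257 = -2940 - 1257 = -4197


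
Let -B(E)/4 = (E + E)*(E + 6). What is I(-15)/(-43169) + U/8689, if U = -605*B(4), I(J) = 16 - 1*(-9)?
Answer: 8357301175/375095441 ≈ 22.280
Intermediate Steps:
I(J) = 25 (I(J) = 16 + 9 = 25)
B(E) = -8*E*(6 + E) (B(E) = -4*(E + E)*(E + 6) = -4*2*E*(6 + E) = -8*E*(6 + E))
U = 193600 (U = -(-4840)*4*(6 + 4) = -(-4840)*4*10 = -605*(-320) = 193600)
I(-15)/(-43169) + U/8689 = 25/(-43169) + 193600/8689 = 25*(-1/43169) + 193600*(1/8689) = -25/43169 + 193600/8689 = 8357301175/375095441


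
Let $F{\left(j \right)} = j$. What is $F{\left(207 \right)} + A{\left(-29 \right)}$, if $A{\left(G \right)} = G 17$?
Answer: $-286$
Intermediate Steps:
$A{\left(G \right)} = 17 G$
$F{\left(207 \right)} + A{\left(-29 \right)} = 207 + 17 \left(-29\right) = 207 - 493 = -286$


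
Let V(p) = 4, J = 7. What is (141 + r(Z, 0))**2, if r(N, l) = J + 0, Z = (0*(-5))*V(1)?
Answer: 21904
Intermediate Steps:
Z = 0 (Z = (0*(-5))*4 = 0*4 = 0)
r(N, l) = 7 (r(N, l) = 7 + 0 = 7)
(141 + r(Z, 0))**2 = (141 + 7)**2 = 148**2 = 21904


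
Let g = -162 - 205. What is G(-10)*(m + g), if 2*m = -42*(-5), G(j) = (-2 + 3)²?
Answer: -262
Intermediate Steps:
g = -367
G(j) = 1 (G(j) = 1² = 1)
m = 105 (m = (-42*(-5))/2 = (½)*210 = 105)
G(-10)*(m + g) = 1*(105 - 367) = 1*(-262) = -262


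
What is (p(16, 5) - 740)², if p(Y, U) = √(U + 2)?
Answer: (740 - √7)² ≈ 5.4369e+5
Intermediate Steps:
p(Y, U) = √(2 + U)
(p(16, 5) - 740)² = (√(2 + 5) - 740)² = (√7 - 740)² = (-740 + √7)²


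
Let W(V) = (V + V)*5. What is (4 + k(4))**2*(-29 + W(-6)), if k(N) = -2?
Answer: -356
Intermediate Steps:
W(V) = 10*V (W(V) = (2*V)*5 = 10*V)
(4 + k(4))**2*(-29 + W(-6)) = (4 - 2)**2*(-29 + 10*(-6)) = 2**2*(-29 - 60) = 4*(-89) = -356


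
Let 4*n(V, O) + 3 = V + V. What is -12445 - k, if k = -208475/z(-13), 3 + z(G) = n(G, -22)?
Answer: -1344145/41 ≈ -32784.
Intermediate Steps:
n(V, O) = -3/4 + V/2 (n(V, O) = -3/4 + (V + V)/4 = -3/4 + (2*V)/4 = -3/4 + V/2)
z(G) = -15/4 + G/2 (z(G) = -3 + (-3/4 + G/2) = -15/4 + G/2)
k = 833900/41 (k = -208475/(-15/4 + (1/2)*(-13)) = -208475/(-15/4 - 13/2) = -208475/(-41/4) = -208475*(-4/41) = 833900/41 ≈ 20339.)
-12445 - k = -12445 - 1*833900/41 = -12445 - 833900/41 = -1344145/41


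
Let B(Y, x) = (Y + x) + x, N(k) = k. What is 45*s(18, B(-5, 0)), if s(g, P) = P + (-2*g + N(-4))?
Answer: -2025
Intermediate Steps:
B(Y, x) = Y + 2*x
s(g, P) = -4 + P - 2*g (s(g, P) = P + (-2*g - 4) = P + (-4 - 2*g) = -4 + P - 2*g)
45*s(18, B(-5, 0)) = 45*(-4 + (-5 + 2*0) - 2*18) = 45*(-4 + (-5 + 0) - 36) = 45*(-4 - 5 - 36) = 45*(-45) = -2025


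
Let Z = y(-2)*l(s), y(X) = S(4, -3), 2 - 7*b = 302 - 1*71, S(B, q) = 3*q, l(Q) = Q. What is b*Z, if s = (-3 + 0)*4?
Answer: -24732/7 ≈ -3533.1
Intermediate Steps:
s = -12 (s = -3*4 = -12)
b = -229/7 (b = 2/7 - (302 - 1*71)/7 = 2/7 - (302 - 71)/7 = 2/7 - ⅐*231 = 2/7 - 33 = -229/7 ≈ -32.714)
y(X) = -9 (y(X) = 3*(-3) = -9)
Z = 108 (Z = -9*(-12) = 108)
b*Z = -229/7*108 = -24732/7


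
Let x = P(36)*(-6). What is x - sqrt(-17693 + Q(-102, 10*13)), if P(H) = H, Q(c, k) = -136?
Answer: -216 - 3*I*sqrt(1981) ≈ -216.0 - 133.53*I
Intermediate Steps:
x = -216 (x = 36*(-6) = -216)
x - sqrt(-17693 + Q(-102, 10*13)) = -216 - sqrt(-17693 - 136) = -216 - sqrt(-17829) = -216 - 3*I*sqrt(1981)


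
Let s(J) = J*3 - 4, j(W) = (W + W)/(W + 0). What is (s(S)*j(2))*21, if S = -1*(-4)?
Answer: 336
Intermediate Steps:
S = 4
j(W) = 2 (j(W) = (2*W)/W = 2)
s(J) = -4 + 3*J (s(J) = 3*J - 4 = -4 + 3*J)
(s(S)*j(2))*21 = ((-4 + 3*4)*2)*21 = ((-4 + 12)*2)*21 = (8*2)*21 = 16*21 = 336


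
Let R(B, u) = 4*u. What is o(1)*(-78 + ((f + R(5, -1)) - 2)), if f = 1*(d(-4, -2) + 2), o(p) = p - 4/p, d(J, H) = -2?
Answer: 252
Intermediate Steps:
f = 0 (f = 1*(-2 + 2) = 1*0 = 0)
o(1)*(-78 + ((f + R(5, -1)) - 2)) = (1 - 4/1)*(-78 + ((0 + 4*(-1)) - 2)) = (1 - 4*1)*(-78 + ((0 - 4) - 2)) = (1 - 4)*(-78 + (-4 - 2)) = -3*(-78 - 6) = -3*(-84) = 252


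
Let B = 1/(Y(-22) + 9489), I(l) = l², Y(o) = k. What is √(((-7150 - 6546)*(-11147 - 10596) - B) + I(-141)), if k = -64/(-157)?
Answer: 2*√165256947471995425678/1489837 ≈ 17257.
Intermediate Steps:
k = 64/157 (k = -64*(-1/157) = 64/157 ≈ 0.40764)
Y(o) = 64/157
B = 157/1489837 (B = 1/(64/157 + 9489) = 1/(1489837/157) = 157/1489837 ≈ 0.00010538)
√(((-7150 - 6546)*(-11147 - 10596) - B) + I(-141)) = √(((-7150 - 6546)*(-11147 - 10596) - 1*157/1489837) + (-141)²) = √((-13696*(-21743) - 157/1489837) + 19881) = √((297792128 - 157/1489837) + 19881) = √(443661730602979/1489837 + 19881) = √(443691350052376/1489837) = 2*√165256947471995425678/1489837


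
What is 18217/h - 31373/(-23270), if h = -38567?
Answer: 786052901/897454090 ≈ 0.87587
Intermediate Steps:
18217/h - 31373/(-23270) = 18217/(-38567) - 31373/(-23270) = 18217*(-1/38567) - 31373*(-1/23270) = -18217/38567 + 31373/23270 = 786052901/897454090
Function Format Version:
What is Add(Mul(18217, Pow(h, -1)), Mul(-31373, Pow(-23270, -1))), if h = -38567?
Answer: Rational(786052901, 897454090) ≈ 0.87587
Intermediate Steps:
Add(Mul(18217, Pow(h, -1)), Mul(-31373, Pow(-23270, -1))) = Add(Mul(18217, Pow(-38567, -1)), Mul(-31373, Pow(-23270, -1))) = Add(Mul(18217, Rational(-1, 38567)), Mul(-31373, Rational(-1, 23270))) = Add(Rational(-18217, 38567), Rational(31373, 23270)) = Rational(786052901, 897454090)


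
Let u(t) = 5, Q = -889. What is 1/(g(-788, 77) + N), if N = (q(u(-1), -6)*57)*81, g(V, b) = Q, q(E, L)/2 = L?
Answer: -1/56293 ≈ -1.7764e-5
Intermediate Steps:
q(E, L) = 2*L
g(V, b) = -889
N = -55404 (N = ((2*(-6))*57)*81 = -12*57*81 = -684*81 = -55404)
1/(g(-788, 77) + N) = 1/(-889 - 55404) = 1/(-56293) = -1/56293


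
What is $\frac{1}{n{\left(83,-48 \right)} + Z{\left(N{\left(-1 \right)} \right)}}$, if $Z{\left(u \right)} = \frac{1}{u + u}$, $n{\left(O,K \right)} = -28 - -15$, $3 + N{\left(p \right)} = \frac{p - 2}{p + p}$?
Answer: $- \frac{3}{40} \approx -0.075$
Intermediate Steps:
$N{\left(p \right)} = -3 + \frac{-2 + p}{2 p}$ ($N{\left(p \right)} = -3 + \frac{p - 2}{p + p} = -3 + \frac{-2 + p}{2 p}$)
$n{\left(O,K \right)} = -13$ ($n{\left(O,K \right)} = -28 + 15 = -13$)
$Z{\left(u \right)} = \frac{1}{2 u}$
$\frac{1}{n{\left(83,-48 \right)} + Z{\left(N{\left(-1 \right)} \right)}} = \frac{1}{-13 + \frac{1}{2 \left(- \frac{5}{2} - \frac{1}{-1}\right)}} = \frac{1}{-13 + \frac{1}{2 \left(- \frac{5}{2} - -1\right)}} = \frac{1}{-13 + \frac{1}{2 \left(- \frac{5}{2} + 1\right)}} = \frac{1}{-13 + \frac{1}{2 \left(- \frac{3}{2}\right)}} = \frac{1}{-13 + \frac{1}{2} \left(- \frac{2}{3}\right)} = \frac{1}{-13 - \frac{1}{3}} = \frac{1}{- \frac{40}{3}} = - \frac{3}{40}$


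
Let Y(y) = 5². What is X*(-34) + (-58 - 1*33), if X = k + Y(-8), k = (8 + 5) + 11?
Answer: -1757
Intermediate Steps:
k = 24 (k = 13 + 11 = 24)
Y(y) = 25
X = 49 (X = 24 + 25 = 49)
X*(-34) + (-58 - 1*33) = 49*(-34) + (-58 - 1*33) = -1666 + (-58 - 33) = -1666 - 91 = -1757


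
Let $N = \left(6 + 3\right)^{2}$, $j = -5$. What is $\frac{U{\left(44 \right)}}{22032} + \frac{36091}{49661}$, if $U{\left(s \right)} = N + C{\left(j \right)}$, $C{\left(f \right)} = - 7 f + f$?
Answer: $\frac{266889761}{364710384} \approx 0.73179$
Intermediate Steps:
$N = 81$ ($N = 9^{2} = 81$)
$C{\left(f \right)} = - 6 f$
$U{\left(s \right)} = 111$ ($U{\left(s \right)} = 81 - -30 = 81 + 30 = 111$)
$\frac{U{\left(44 \right)}}{22032} + \frac{36091}{49661} = \frac{111}{22032} + \frac{36091}{49661} = 111 \cdot \frac{1}{22032} + 36091 \cdot \frac{1}{49661} = \frac{37}{7344} + \frac{36091}{49661} = \frac{266889761}{364710384}$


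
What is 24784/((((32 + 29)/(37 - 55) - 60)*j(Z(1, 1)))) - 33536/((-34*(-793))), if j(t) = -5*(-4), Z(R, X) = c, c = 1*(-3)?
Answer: -1599170408/76909105 ≈ -20.793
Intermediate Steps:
c = -3
Z(R, X) = -3
j(t) = 20
24784/((((32 + 29)/(37 - 55) - 60)*j(Z(1, 1)))) - 33536/((-34*(-793))) = 24784/((((32 + 29)/(37 - 55) - 60)*20)) - 33536/((-34*(-793))) = 24784/(((61/(-18) - 60)*20)) - 33536/26962 = 24784/(((61*(-1/18) - 60)*20)) - 33536*1/26962 = 24784/(((-61/18 - 60)*20)) - 16768/13481 = 24784/((-1141/18*20)) - 16768/13481 = 24784/(-11410/9) - 16768/13481 = 24784*(-9/11410) - 16768/13481 = -111528/5705 - 16768/13481 = -1599170408/76909105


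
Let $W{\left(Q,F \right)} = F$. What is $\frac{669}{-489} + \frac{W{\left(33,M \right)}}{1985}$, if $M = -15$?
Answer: $- \frac{89020}{64711} \approx -1.3757$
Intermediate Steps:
$\frac{669}{-489} + \frac{W{\left(33,M \right)}}{1985} = \frac{669}{-489} - \frac{15}{1985} = 669 \left(- \frac{1}{489}\right) - \frac{3}{397} = - \frac{223}{163} - \frac{3}{397} = - \frac{89020}{64711}$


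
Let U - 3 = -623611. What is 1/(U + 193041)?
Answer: -1/430567 ≈ -2.3225e-6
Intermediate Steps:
U = -623608 (U = 3 - 623611 = -623608)
1/(U + 193041) = 1/(-623608 + 193041) = 1/(-430567) = -1/430567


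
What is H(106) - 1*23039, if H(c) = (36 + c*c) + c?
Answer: -11661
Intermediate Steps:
H(c) = 36 + c + c**2 (H(c) = (36 + c**2) + c = 36 + c + c**2)
H(106) - 1*23039 = (36 + 106 + 106**2) - 1*23039 = (36 + 106 + 11236) - 23039 = 11378 - 23039 = -11661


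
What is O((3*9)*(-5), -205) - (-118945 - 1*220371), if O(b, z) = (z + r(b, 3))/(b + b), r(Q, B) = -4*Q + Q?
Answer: 9161512/27 ≈ 3.3932e+5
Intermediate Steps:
r(Q, B) = -3*Q
O(b, z) = (z - 3*b)/(2*b) (O(b, z) = (z - 3*b)/(b + b) = (z - 3*b)/((2*b)) = (z - 3*b)*(1/(2*b)) = (z - 3*b)/(2*b))
O((3*9)*(-5), -205) - (-118945 - 1*220371) = (-205 - 3*3*9*(-5))/(2*(((3*9)*(-5)))) - (-118945 - 1*220371) = (-205 - 81*(-5))/(2*((27*(-5)))) - (-118945 - 220371) = (½)*(-205 - 3*(-135))/(-135) - 1*(-339316) = (½)*(-1/135)*(-205 + 405) + 339316 = (½)*(-1/135)*200 + 339316 = -20/27 + 339316 = 9161512/27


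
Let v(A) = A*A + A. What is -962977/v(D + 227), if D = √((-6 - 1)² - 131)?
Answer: 962977*I/(7*(-7382*I + 65*√82)) ≈ -18.518 + 1.4765*I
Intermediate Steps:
D = I*√82 (D = √((-7)² - 131) = √(49 - 131) = √(-82) = I*√82 ≈ 9.0554*I)
v(A) = A + A² (v(A) = A² + A = A + A²)
-962977/v(D + 227) = -962977*1/((1 + (I*√82 + 227))*(I*√82 + 227)) = -962977*1/((1 + (227 + I*√82))*(227 + I*√82)) = -962977*1/((227 + I*√82)*(228 + I*√82)) = -962977/((227 + I*√82)*(228 + I*√82))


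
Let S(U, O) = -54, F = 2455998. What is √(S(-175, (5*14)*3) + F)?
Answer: 2*√613986 ≈ 1567.1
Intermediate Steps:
√(S(-175, (5*14)*3) + F) = √(-54 + 2455998) = √2455944 = 2*√613986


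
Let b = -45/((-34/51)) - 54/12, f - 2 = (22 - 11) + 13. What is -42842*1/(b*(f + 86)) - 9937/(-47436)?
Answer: -81755735/13946184 ≈ -5.8622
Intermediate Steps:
f = 26 (f = 2 + ((22 - 11) + 13) = 2 + (11 + 13) = 2 + 24 = 26)
b = 63 (b = -45/((-34*1/51)) - 54*1/12 = -45/(-⅔) - 9/2 = -45*(-3/2) - 9/2 = 135/2 - 9/2 = 63)
-42842*1/(b*(f + 86)) - 9937/(-47436) = -42842*1/(63*(26 + 86)) - 9937/(-47436) = -42842/(112*63) - 9937*(-1/47436) = -42842/7056 + 9937/47436 = -42842*1/7056 + 9937/47436 = -21421/3528 + 9937/47436 = -81755735/13946184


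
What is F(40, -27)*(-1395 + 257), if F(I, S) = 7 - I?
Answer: 37554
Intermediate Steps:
F(40, -27)*(-1395 + 257) = (7 - 1*40)*(-1395 + 257) = (7 - 40)*(-1138) = -33*(-1138) = 37554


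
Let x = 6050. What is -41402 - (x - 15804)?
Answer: -31648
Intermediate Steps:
-41402 - (x - 15804) = -41402 - (6050 - 15804) = -41402 - 1*(-9754) = -41402 + 9754 = -31648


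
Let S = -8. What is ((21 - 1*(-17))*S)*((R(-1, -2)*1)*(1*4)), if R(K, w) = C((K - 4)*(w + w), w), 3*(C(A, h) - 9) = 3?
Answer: -12160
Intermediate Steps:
C(A, h) = 10 (C(A, h) = 9 + (1/3)*3 = 9 + 1 = 10)
R(K, w) = 10
((21 - 1*(-17))*S)*((R(-1, -2)*1)*(1*4)) = ((21 - 1*(-17))*(-8))*((10*1)*(1*4)) = ((21 + 17)*(-8))*(10*4) = (38*(-8))*40 = -304*40 = -12160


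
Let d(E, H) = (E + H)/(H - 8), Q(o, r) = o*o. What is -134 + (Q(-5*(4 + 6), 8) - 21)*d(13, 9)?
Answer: 54404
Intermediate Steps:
Q(o, r) = o²
d(E, H) = (E + H)/(-8 + H)
-134 + (Q(-5*(4 + 6), 8) - 21)*d(13, 9) = -134 + ((-5*(4 + 6))² - 21)*((13 + 9)/(-8 + 9)) = -134 + ((-5*10)² - 21)*(22/1) = -134 + ((-50)² - 21)*(1*22) = -134 + (2500 - 21)*22 = -134 + 2479*22 = -134 + 54538 = 54404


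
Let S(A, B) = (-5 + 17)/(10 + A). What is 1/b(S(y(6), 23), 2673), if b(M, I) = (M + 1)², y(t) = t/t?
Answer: 121/529 ≈ 0.22873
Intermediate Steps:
y(t) = 1
S(A, B) = 12/(10 + A)
b(M, I) = (1 + M)²
1/b(S(y(6), 23), 2673) = 1/((1 + 12/(10 + 1))²) = 1/((1 + 12/11)²) = 1/((23/11)²) = 1/(529/121) = 121/529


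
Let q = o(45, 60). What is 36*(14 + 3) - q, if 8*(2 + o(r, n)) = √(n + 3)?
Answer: 614 - 3*√7/8 ≈ 613.01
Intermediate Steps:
o(r, n) = -2 + √(3 + n)/8 (o(r, n) = -2 + √(n + 3)/8 = -2 + √(3 + n)/8)
q = -2 + 3*√7/8 (q = -2 + √(3 + 60)/8 = -2 + √63/8 = -2 + (3*√7)/8 = -2 + 3*√7/8 ≈ -1.0078)
36*(14 + 3) - q = 36*(14 + 3) - (-2 + 3*√7/8) = 36*17 + (2 - 3*√7/8) = 612 + (2 - 3*√7/8) = 614 - 3*√7/8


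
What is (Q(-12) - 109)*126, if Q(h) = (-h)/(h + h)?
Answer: -13797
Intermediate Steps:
Q(h) = -½ (Q(h) = (-h)/((2*h)) = (-h)*(1/(2*h)) = -½)
(Q(-12) - 109)*126 = (-½ - 109)*126 = -219/2*126 = -13797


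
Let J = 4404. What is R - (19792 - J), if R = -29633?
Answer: -45021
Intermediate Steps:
R - (19792 - J) = -29633 - (19792 - 1*4404) = -29633 - (19792 - 4404) = -29633 - 1*15388 = -29633 - 15388 = -45021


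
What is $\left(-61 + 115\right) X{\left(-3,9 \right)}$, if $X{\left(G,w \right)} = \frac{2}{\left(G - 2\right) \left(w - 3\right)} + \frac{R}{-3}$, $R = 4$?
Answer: $- \frac{378}{5} \approx -75.6$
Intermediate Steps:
$X{\left(G,w \right)} = - \frac{4}{3} + \frac{2}{\left(-3 + w\right) \left(-2 + G\right)}$ ($X{\left(G,w \right)} = \frac{2}{\left(G - 2\right) \left(w - 3\right)} + \frac{4}{-3} = \frac{2}{\left(-2 + G\right) \left(-3 + w\right)} + 4 \left(- \frac{1}{3}\right) = \frac{2}{\left(-3 + w\right) \left(-2 + G\right)} - \frac{4}{3} = - \frac{4}{3} + \frac{2}{\left(-3 + w\right) \left(-2 + G\right)}$)
$\left(-61 + 115\right) X{\left(-3,9 \right)} = \left(-61 + 115\right) \frac{2 \left(-9 + 4 \cdot 9 + 6 \left(-3\right) - \left(-6\right) 9\right)}{3 \left(6 - -9 - 18 - 27\right)} = 54 \frac{2 \left(-9 + 36 - 18 + 54\right)}{3 \left(6 + 9 - 18 - 27\right)} = 54 \cdot \frac{2}{3} \frac{1}{-30} \cdot 63 = 54 \cdot \frac{2}{3} \left(- \frac{1}{30}\right) 63 = 54 \left(- \frac{7}{5}\right) = - \frac{378}{5}$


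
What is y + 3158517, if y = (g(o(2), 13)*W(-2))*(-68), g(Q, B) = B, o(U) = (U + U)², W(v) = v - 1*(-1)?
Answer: 3159401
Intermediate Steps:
W(v) = 1 + v (W(v) = v + 1 = 1 + v)
o(U) = 4*U² (o(U) = (2*U)² = 4*U²)
y = 884 (y = (13*(1 - 2))*(-68) = (13*(-1))*(-68) = -13*(-68) = 884)
y + 3158517 = 884 + 3158517 = 3159401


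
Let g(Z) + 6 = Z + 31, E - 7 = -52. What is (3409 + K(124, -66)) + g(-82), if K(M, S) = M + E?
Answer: 3431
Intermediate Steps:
E = -45 (E = 7 - 52 = -45)
g(Z) = 25 + Z (g(Z) = -6 + (Z + 31) = -6 + (31 + Z) = 25 + Z)
K(M, S) = -45 + M (K(M, S) = M - 45 = -45 + M)
(3409 + K(124, -66)) + g(-82) = (3409 + (-45 + 124)) + (25 - 82) = (3409 + 79) - 57 = 3488 - 57 = 3431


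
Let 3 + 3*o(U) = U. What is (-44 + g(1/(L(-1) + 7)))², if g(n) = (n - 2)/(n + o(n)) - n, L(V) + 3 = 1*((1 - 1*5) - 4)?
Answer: 452929/256 ≈ 1769.3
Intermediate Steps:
o(U) = -1 + U/3
L(V) = -11 (L(V) = -3 + 1*((1 - 1*5) - 4) = -3 + 1*((1 - 5) - 4) = -3 + 1*(-4 - 4) = -3 + 1*(-8) = -3 - 8 = -11)
g(n) = -n + (-2 + n)/(-1 + 4*n/3) (g(n) = (n - 2)/(n + (-1 + n/3)) - n = (-2 + n)/(-1 + 4*n/3) - n = -n + (-2 + n)/(-1 + 4*n/3))
(-44 + g(1/(L(-1) + 7)))² = (-44 + 2*(-3 - 2/(-11 + 7)² + 3/(-11 + 7))/(-3 + 4/(-11 + 7)))² = (-44 + 2*(-3 - 2*(1/(-4))² + 3/(-4))/(-3 + 4/(-4)))² = (-44 + 2*(-3 - 2*(-¼)² + 3*(-¼))/(-3 + 4*(-¼)))² = (-44 + 2*(-3 - 2*1/16 - ¾)/(-3 - 1))² = (-44 + 2*(-3 - ⅛ - ¾)/(-4))² = (-44 + 2*(-¼)*(-31/8))² = (-44 + 31/16)² = (-673/16)² = 452929/256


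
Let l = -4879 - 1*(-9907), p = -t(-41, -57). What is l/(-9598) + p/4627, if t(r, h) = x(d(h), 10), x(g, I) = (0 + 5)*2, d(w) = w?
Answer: -11680268/22204973 ≈ -0.52602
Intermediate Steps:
x(g, I) = 10 (x(g, I) = 5*2 = 10)
t(r, h) = 10
p = -10 (p = -1*10 = -10)
l = 5028 (l = -4879 + 9907 = 5028)
l/(-9598) + p/4627 = 5028/(-9598) - 10/4627 = 5028*(-1/9598) - 10*1/4627 = -2514/4799 - 10/4627 = -11680268/22204973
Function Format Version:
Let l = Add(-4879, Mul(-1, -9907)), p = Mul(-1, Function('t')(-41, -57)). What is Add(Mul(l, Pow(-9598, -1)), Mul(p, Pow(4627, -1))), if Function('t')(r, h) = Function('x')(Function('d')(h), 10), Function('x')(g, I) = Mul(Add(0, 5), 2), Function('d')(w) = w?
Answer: Rational(-11680268, 22204973) ≈ -0.52602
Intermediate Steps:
Function('x')(g, I) = 10 (Function('x')(g, I) = Mul(5, 2) = 10)
Function('t')(r, h) = 10
p = -10 (p = Mul(-1, 10) = -10)
l = 5028 (l = Add(-4879, 9907) = 5028)
Add(Mul(l, Pow(-9598, -1)), Mul(p, Pow(4627, -1))) = Add(Mul(5028, Pow(-9598, -1)), Mul(-10, Pow(4627, -1))) = Add(Mul(5028, Rational(-1, 9598)), Mul(-10, Rational(1, 4627))) = Add(Rational(-2514, 4799), Rational(-10, 4627)) = Rational(-11680268, 22204973)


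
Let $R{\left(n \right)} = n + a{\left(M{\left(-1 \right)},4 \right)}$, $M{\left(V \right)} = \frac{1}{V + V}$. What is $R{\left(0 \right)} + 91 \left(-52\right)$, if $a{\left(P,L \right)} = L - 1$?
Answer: $-4729$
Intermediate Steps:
$M{\left(V \right)} = \frac{1}{2 V}$
$a{\left(P,L \right)} = -1 + L$
$R{\left(n \right)} = 3 + n$ ($R{\left(n \right)} = n + \left(-1 + 4\right) = n + 3 = 3 + n$)
$R{\left(0 \right)} + 91 \left(-52\right) = \left(3 + 0\right) + 91 \left(-52\right) = 3 - 4732 = -4729$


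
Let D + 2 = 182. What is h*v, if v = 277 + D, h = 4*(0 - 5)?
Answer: -9140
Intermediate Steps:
h = -20 (h = 4*(-5) = -20)
D = 180 (D = -2 + 182 = 180)
v = 457 (v = 277 + 180 = 457)
h*v = -20*457 = -9140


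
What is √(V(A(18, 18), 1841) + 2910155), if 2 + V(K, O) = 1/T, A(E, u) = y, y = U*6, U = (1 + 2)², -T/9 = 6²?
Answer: √942889571/18 ≈ 1705.9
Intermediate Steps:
T = -324 (T = -9*6² = -9*36 = -324)
U = 9 (U = 3² = 9)
y = 54 (y = 9*6 = 54)
A(E, u) = 54
V(K, O) = -649/324 (V(K, O) = -2 + 1/(-324) = -2 - 1/324 = -649/324)
√(V(A(18, 18), 1841) + 2910155) = √(-649/324 + 2910155) = √(942889571/324) = √942889571/18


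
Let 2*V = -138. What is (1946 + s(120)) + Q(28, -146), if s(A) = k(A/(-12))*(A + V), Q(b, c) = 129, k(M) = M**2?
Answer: 7175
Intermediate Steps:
V = -69 (V = (1/2)*(-138) = -69)
s(A) = A**2*(-69 + A)/144 (s(A) = (A/(-12))**2*(A - 69) = (A*(-1/12))**2*(-69 + A) = (-A/12)**2*(-69 + A) = (A**2/144)*(-69 + A) = A**2*(-69 + A)/144)
(1946 + s(120)) + Q(28, -146) = (1946 + (1/144)*120**2*(-69 + 120)) + 129 = (1946 + (1/144)*14400*51) + 129 = (1946 + 5100) + 129 = 7046 + 129 = 7175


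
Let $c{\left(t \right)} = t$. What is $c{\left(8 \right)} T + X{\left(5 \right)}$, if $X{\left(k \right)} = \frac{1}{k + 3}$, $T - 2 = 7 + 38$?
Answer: $\frac{3009}{8} \approx 376.13$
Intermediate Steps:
$T = 47$ ($T = 2 + \left(7 + 38\right) = 2 + 45 = 47$)
$X{\left(k \right)} = \frac{1}{3 + k}$
$c{\left(8 \right)} T + X{\left(5 \right)} = 8 \cdot 47 + \frac{1}{3 + 5} = 376 + \frac{1}{8} = \frac{3009}{8}$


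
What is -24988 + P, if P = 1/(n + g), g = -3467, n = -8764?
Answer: -305628229/12231 ≈ -24988.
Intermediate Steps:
P = -1/12231 (P = 1/(-8764 - 3467) = 1/(-12231) = -1/12231 ≈ -8.1759e-5)
-24988 + P = -24988 - 1/12231 = -305628229/12231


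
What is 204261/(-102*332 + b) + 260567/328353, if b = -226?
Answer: -58186983103/11193553770 ≈ -5.1983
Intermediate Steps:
204261/(-102*332 + b) + 260567/328353 = 204261/(-102*332 - 226) + 260567/328353 = 204261/(-33864 - 226) + 260567*(1/328353) = 204261/(-34090) + 260567/328353 = 204261*(-1/34090) + 260567/328353 = -204261/34090 + 260567/328353 = -58186983103/11193553770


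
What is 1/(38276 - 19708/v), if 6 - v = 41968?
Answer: 20981/803078610 ≈ 2.6126e-5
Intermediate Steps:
v = -41962 (v = 6 - 1*41968 = 6 - 41968 = -41962)
1/(38276 - 19708/v) = 1/(38276 - 19708/(-41962)) = 1/(38276 - 19708*(-1/41962)) = 1/(38276 + 9854/20981) = 1/(803078610/20981) = 20981/803078610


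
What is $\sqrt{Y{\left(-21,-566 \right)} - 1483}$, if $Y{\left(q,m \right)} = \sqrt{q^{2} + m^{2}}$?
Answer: $\sqrt{-1483 + \sqrt{320797}} \approx 30.276 i$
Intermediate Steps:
$Y{\left(q,m \right)} = \sqrt{m^{2} + q^{2}}$
$\sqrt{Y{\left(-21,-566 \right)} - 1483} = \sqrt{\sqrt{\left(-566\right)^{2} + \left(-21\right)^{2}} - 1483} = \sqrt{\sqrt{320356 + 441} - 1483} = \sqrt{\sqrt{320797} - 1483} = \sqrt{-1483 + \sqrt{320797}}$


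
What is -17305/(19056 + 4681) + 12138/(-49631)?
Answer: -1146984161/1178091047 ≈ -0.97360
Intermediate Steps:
-17305/(19056 + 4681) + 12138/(-49631) = -17305/23737 + 12138*(-1/49631) = -17305*1/23737 - 12138/49631 = -17305/23737 - 12138/49631 = -1146984161/1178091047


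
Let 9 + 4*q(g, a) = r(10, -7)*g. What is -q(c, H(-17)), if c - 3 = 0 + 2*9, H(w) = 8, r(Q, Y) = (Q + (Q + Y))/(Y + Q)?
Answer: -41/2 ≈ -20.500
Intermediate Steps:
r(Q, Y) = (Y + 2*Q)/(Q + Y)
c = 21 (c = 3 + (0 + 2*9) = 3 + (0 + 18) = 3 + 18 = 21)
q(g, a) = -9/4 + 13*g/12 (q(g, a) = -9/4 + (((-7 + 2*10)/(10 - 7))*g)/4 = -9/4 + (((-7 + 20)/3)*g)/4 = -9/4 + (((1/3)*13)*g)/4 = -9/4 + (13*g/3)/4 = -9/4 + 13*g/12)
-q(c, H(-17)) = -(-9/4 + (13/12)*21) = -(-9/4 + 91/4) = -1*41/2 = -41/2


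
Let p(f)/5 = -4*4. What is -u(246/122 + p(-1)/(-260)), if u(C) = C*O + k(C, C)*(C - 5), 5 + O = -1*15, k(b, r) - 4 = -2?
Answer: 41104/793 ≈ 51.834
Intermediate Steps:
k(b, r) = 2 (k(b, r) = 4 - 2 = 2)
O = -20 (O = -5 - 1*15 = -5 - 15 = -20)
p(f) = -80 (p(f) = 5*(-4*4) = 5*(-16) = -80)
u(C) = -10 - 18*C (u(C) = C*(-20) + 2*(C - 5) = -20*C + 2*(-5 + C) = -20*C + (-10 + 2*C) = -10 - 18*C)
-u(246/122 + p(-1)/(-260)) = -(-10 - 18*(246/122 - 80/(-260))) = -(-10 - 18*(246*(1/122) - 80*(-1/260))) = -(-10 - 18*(123/61 + 4/13)) = -(-10 - 18*1843/793) = -(-10 - 33174/793) = -1*(-41104/793) = 41104/793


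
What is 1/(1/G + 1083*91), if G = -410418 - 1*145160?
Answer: 555578/54753878633 ≈ 1.0147e-5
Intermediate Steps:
G = -555578 (G = -410418 - 145160 = -555578)
1/(1/G + 1083*91) = 1/(1/(-555578) + 1083*91) = 1/(-1/555578 + 98553) = 1/(54753878633/555578) = 555578/54753878633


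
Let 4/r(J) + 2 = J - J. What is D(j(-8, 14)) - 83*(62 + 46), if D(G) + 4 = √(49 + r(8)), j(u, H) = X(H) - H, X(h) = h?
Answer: -8968 + √47 ≈ -8961.1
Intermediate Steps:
r(J) = -2 (r(J) = 4/(-2 + (J - J)) = 4/(-2 + 0) = 4/(-2) = 4*(-½) = -2)
j(u, H) = 0 (j(u, H) = H - H = 0)
D(G) = -4 + √47 (D(G) = -4 + √(49 - 2) = -4 + √47)
D(j(-8, 14)) - 83*(62 + 46) = (-4 + √47) - 83*(62 + 46) = (-4 + √47) - 83*108 = (-4 + √47) - 8964 = -8968 + √47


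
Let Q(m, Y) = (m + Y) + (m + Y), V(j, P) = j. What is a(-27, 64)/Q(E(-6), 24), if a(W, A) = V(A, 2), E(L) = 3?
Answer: 32/27 ≈ 1.1852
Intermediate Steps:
a(W, A) = A
Q(m, Y) = 2*Y + 2*m (Q(m, Y) = (Y + m) + (Y + m) = 2*Y + 2*m)
a(-27, 64)/Q(E(-6), 24) = 64/(2*24 + 2*3) = 64/(48 + 6) = 64/54 = 64*(1/54) = 32/27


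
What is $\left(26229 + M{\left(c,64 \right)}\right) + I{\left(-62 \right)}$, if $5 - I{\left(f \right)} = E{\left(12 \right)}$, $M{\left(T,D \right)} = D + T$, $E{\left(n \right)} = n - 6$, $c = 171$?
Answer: $26463$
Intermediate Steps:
$E{\left(n \right)} = -6 + n$
$I{\left(f \right)} = -1$ ($I{\left(f \right)} = 5 - \left(-6 + 12\right) = 5 - 6 = -1$)
$\left(26229 + M{\left(c,64 \right)}\right) + I{\left(-62 \right)} = \left(26229 + \left(64 + 171\right)\right) - 1 = \left(26229 + 235\right) - 1 = 26464 - 1 = 26463$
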